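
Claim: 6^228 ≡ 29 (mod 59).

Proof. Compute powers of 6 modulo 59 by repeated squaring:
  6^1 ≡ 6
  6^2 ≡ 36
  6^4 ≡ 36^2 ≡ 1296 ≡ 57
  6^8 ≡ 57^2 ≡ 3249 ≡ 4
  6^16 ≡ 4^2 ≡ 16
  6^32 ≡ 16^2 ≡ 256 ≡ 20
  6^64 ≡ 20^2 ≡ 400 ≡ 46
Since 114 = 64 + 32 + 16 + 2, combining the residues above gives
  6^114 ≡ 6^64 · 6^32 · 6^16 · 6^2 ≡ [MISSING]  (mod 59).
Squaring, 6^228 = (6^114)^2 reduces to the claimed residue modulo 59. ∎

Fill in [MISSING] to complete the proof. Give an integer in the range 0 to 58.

Multiply the listed residues: 46 · 20 · 16 · 36 = 920 → 14720 → 529920.
Reducing modulo 59: 529920 = 8981·59 + 41, so 6^114 ≡ 41.

41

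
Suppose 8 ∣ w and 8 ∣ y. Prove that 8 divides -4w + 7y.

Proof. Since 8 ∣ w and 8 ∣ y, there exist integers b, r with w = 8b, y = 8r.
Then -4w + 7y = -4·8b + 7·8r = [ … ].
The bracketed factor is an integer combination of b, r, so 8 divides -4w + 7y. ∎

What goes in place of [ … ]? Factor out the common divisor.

Each term has a factor of 8: -4·8b + 7·8r = 8·(-4b + 7r).
Since -4b + 7r is an integer, 8 ∣ (-4w + 7y).

8(-4b + 7r)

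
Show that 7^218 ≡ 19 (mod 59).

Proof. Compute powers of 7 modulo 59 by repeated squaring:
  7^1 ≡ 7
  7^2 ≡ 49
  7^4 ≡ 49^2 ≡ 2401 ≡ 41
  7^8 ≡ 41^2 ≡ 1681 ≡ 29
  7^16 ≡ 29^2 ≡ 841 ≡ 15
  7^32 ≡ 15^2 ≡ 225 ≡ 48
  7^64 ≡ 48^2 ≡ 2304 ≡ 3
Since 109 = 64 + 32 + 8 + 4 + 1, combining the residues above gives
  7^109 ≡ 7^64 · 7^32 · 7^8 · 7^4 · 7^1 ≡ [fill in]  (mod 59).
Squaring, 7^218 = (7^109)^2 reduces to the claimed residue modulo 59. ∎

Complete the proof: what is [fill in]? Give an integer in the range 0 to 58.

Multiply the listed residues: 3 · 48 · 29 · 41 · 7 = 144 → 4176 → 171216 → 1198512.
Reducing modulo 59: 1198512 = 20313·59 + 45, so 7^109 ≡ 45.

45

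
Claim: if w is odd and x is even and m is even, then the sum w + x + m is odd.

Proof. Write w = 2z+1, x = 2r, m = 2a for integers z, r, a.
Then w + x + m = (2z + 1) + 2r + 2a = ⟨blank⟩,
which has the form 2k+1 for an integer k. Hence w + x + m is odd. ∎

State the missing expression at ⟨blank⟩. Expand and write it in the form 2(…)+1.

2(a + r + z) + 1

(2z + 1) + 2r + 2a = 2a + 2r + 2z + 1
= 2(a + r + z) + 1.
Since a + r + z is an integer, the sum is of the form 2k+1 for an integer k.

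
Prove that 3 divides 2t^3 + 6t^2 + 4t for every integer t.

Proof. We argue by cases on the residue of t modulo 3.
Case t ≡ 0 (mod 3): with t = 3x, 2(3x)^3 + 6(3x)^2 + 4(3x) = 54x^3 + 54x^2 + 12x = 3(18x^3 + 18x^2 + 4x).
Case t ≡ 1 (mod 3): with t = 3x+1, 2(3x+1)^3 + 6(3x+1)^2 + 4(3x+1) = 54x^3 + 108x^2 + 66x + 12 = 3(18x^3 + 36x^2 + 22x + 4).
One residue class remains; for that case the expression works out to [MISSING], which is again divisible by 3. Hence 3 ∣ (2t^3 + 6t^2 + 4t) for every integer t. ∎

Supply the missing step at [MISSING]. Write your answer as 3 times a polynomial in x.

The residues treated are {0, 1}, so the missing case is t ≡ 2 (mod 3); write t = 3x+2.
Then 2(3x+2)^3 + 6(3x+2)^2 + 4(3x+2) = 54x^3 + 162x^2 + 156x + 48 = 3(18x^3 + 54x^2 + 52x + 16).

3(18x^3 + 54x^2 + 52x + 16)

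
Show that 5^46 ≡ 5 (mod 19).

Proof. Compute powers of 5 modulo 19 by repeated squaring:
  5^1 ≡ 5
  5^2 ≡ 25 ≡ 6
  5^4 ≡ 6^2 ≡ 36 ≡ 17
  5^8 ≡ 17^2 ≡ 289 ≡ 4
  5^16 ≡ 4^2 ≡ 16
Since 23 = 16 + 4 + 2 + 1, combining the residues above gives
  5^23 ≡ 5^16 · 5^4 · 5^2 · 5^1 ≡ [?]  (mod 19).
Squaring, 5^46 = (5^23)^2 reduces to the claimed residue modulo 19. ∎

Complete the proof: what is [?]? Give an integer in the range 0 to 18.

9

5^16 · 5^4 · 5^2 · 5^1 ≡ 16 · 17 · 6 · 5 = 8160.
8160 mod 19 = 9, so 5^23 ≡ 9 (mod 19).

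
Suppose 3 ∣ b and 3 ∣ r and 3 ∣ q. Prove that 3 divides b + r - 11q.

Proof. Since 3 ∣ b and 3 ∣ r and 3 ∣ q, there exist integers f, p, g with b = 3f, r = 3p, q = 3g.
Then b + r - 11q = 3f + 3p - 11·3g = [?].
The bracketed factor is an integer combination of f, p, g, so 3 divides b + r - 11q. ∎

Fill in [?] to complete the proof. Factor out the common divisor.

3(f - 11g + p)

Pull the common 3 out of every term: 3f + 3p - 11·3g = 3(f - 11g + p).
f - 11g + p is an integer, which exhibits the divisibility.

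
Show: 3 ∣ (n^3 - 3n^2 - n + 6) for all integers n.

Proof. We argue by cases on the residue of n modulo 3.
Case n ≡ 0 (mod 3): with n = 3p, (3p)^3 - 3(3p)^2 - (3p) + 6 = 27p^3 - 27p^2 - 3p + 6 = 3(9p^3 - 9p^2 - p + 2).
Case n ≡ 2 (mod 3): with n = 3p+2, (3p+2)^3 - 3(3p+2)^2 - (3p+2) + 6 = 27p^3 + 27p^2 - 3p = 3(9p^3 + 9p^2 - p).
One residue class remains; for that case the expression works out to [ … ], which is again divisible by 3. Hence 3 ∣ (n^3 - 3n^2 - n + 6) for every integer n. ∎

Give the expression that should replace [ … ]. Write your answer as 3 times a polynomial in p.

3(9p^3 - 4p + 1)

The residues treated are {0, 2}, so the missing case is n ≡ 1 (mod 3); write n = 3p+1.
Then (3p+1)^3 - 3(3p+1)^2 - (3p+1) + 6 = 27p^3 - 12p + 3 = 3(9p^3 - 4p + 1).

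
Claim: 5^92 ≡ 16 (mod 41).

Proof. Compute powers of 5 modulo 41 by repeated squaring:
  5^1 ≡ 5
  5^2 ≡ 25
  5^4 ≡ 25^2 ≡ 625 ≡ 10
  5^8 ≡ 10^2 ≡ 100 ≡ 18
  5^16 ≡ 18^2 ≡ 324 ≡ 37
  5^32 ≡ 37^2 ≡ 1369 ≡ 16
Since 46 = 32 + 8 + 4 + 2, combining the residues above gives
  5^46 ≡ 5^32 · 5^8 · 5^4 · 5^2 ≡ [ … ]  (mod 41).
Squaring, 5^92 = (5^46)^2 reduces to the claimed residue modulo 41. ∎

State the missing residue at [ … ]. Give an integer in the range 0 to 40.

4

Multiply the listed residues: 16 · 18 · 10 · 25 = 288 → 2880 → 72000.
Reducing modulo 41: 72000 = 1756·41 + 4, so 5^46 ≡ 4.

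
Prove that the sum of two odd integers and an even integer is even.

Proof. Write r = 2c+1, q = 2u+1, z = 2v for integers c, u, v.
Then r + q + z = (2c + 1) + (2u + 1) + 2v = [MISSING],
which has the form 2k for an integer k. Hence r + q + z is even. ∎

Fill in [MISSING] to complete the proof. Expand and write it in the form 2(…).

2(c + u + v + 1)

(2c + 1) + (2u + 1) + 2v = 2c + 2u + 2v + 2
= 2(c + u + v + 1).
Since c + u + v + 1 is an integer, the sum is of the form 2k for an integer k.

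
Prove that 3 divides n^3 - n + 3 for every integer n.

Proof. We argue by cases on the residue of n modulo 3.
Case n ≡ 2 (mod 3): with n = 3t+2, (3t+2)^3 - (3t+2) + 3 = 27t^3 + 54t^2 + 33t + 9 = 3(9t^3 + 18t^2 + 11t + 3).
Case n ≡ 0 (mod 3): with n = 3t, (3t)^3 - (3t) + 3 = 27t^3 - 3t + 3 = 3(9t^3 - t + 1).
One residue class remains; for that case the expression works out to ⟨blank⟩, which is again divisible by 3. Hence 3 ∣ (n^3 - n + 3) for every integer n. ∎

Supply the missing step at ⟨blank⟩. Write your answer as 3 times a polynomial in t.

The residues treated are {2, 0}, so the missing case is n ≡ 1 (mod 3); write n = 3t+1.
Then (3t+1)^3 - (3t+1) + 3 = 27t^3 + 27t^2 + 6t + 3 = 3(9t^3 + 9t^2 + 2t + 1).

3(9t^3 + 9t^2 + 2t + 1)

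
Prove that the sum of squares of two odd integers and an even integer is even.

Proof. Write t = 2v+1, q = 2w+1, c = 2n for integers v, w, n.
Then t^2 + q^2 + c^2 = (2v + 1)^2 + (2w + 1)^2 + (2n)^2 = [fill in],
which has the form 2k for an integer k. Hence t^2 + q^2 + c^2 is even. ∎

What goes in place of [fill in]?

Expanding: (2v + 1)^2 + (2w + 1)^2 + (2n)^2 = 4n^2 + 4v^2 + 4v + 4w^2 + 4w + 2.
Every term is even; pulling out the factor of 2 gives 2(2n^2 + 2v^2 + 2v + 2w^2 + 2w + 1).

2(2n^2 + 2v^2 + 2v + 2w^2 + 2w + 1)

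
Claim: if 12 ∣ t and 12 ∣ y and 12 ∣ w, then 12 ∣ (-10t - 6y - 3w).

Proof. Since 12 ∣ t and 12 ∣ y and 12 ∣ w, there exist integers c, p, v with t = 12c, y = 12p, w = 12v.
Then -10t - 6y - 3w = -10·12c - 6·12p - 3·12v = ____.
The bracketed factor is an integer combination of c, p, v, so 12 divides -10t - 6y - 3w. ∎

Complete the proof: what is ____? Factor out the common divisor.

12(-10c - 6p - 3v)

Pull the common 12 out of every term: -10·12c - 6·12p - 3·12v = 12(-10c - 6p - 3v).
-10c - 6p - 3v is an integer, which exhibits the divisibility.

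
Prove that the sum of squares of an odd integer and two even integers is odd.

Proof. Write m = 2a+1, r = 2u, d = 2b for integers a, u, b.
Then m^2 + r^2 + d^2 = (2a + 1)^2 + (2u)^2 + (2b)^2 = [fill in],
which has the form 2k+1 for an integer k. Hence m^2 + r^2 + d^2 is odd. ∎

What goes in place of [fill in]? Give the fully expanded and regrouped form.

2(2a^2 + 2a + 2b^2 + 2u^2) + 1

Expanding: (2a + 1)^2 + (2u)^2 + (2b)^2 = 4a^2 + 4a + 4b^2 + 4u^2 + 1.
Every term except the constant is even, so this is 2(2a^2 + 2a + 2b^2 + 2u^2) + 1,
and 2a^2 + 2a + 2b^2 + 2u^2 ∈ ℤ gives the required form.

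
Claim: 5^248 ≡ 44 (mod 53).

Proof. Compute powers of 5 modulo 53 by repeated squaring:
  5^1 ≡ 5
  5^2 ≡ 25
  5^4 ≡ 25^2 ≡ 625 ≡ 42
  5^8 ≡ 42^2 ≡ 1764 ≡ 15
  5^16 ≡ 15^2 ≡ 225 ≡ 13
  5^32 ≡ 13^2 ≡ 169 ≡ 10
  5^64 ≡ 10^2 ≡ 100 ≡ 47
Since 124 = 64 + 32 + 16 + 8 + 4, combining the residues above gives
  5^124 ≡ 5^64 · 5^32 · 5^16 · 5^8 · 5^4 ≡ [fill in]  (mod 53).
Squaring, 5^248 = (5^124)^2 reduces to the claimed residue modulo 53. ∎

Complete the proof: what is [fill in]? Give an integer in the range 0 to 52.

16

Multiply the listed residues: 47 · 10 · 13 · 15 · 42 = 470 → 6110 → 91650 → 3849300.
Reducing modulo 53: 3849300 = 72628·53 + 16, so 5^124 ≡ 16.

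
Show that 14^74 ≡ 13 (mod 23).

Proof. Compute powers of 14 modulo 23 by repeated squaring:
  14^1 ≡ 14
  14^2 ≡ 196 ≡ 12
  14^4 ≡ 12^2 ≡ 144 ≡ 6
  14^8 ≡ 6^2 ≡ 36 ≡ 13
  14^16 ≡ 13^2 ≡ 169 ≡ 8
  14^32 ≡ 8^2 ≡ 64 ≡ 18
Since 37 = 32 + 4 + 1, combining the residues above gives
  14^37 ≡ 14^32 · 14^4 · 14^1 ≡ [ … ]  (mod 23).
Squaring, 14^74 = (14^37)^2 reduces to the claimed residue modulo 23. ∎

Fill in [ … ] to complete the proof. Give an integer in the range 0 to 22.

Multiply the listed residues: 18 · 6 · 14 = 108 → 1512.
Reducing modulo 23: 1512 = 65·23 + 17, so 14^37 ≡ 17.

17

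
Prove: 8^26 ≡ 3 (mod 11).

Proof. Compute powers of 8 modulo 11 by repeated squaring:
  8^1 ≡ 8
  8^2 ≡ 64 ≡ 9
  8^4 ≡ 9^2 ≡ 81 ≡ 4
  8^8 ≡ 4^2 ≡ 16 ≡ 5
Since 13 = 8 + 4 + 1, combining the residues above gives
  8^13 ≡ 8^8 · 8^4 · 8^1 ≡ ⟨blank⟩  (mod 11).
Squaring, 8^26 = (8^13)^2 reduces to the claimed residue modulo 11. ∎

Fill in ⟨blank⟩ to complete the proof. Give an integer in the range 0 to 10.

6

8^8 · 8^4 · 8^1 ≡ 5 · 4 · 8 = 160.
160 mod 11 = 6, so 8^13 ≡ 6 (mod 11).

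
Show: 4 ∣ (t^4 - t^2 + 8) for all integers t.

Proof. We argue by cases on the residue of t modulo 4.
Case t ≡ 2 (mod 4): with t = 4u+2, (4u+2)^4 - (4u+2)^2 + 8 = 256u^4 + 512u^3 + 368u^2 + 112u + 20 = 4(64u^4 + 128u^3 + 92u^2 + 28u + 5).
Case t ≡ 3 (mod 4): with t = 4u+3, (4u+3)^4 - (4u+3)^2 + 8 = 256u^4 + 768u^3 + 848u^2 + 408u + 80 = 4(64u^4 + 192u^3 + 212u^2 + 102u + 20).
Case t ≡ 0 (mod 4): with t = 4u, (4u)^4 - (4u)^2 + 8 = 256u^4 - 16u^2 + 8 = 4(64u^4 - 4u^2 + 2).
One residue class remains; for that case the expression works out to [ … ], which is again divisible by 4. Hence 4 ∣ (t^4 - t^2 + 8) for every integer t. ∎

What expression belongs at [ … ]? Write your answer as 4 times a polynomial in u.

4(64u^4 + 64u^3 + 20u^2 + 2u + 2)

Only t ≡ 1 (mod 4) is unaccounted for. Put t = 4u+1:
(4u+1)^4 - (4u+1)^2 + 8 expands to 256u^4 + 256u^3 + 80u^2 + 8u + 8,
and factoring out 4 leaves 4(64u^4 + 64u^3 + 20u^2 + 2u + 2).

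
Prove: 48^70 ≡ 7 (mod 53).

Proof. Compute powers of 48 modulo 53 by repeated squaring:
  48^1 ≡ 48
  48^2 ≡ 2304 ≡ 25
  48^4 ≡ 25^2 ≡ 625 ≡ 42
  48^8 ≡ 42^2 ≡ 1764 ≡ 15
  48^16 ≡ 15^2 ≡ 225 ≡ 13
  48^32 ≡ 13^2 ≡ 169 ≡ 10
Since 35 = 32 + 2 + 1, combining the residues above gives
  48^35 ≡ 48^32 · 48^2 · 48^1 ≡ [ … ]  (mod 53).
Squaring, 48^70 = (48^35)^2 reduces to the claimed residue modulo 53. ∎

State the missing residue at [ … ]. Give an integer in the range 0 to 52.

Multiply the listed residues: 10 · 25 · 48 = 250 → 12000.
Reducing modulo 53: 12000 = 226·53 + 22, so 48^35 ≡ 22.

22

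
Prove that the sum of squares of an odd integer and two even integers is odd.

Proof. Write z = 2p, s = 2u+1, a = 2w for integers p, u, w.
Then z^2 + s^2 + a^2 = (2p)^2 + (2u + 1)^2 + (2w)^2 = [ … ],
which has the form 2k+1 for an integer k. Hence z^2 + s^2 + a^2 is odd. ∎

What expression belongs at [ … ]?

Expanding: (2p)^2 + (2u + 1)^2 + (2w)^2 = 4p^2 + 4u^2 + 4u + 4w^2 + 1.
Every term except the constant is even, so this is 2(2p^2 + 2u^2 + 2u + 2w^2) + 1,
and 2p^2 + 2u^2 + 2u + 2w^2 ∈ ℤ gives the required form.

2(2p^2 + 2u^2 + 2u + 2w^2) + 1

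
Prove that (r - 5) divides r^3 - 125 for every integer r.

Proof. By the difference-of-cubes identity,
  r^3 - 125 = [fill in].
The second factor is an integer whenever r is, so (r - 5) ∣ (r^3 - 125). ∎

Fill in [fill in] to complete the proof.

Polynomial division of r^3 - 125 by r - 5 leaves remainder 0 and quotient r^2 + 5r + 25.
Hence r^3 - 125 = (r - 5)(r^2 + 5r + 25).

(r - 5)(r^2 + 5r + 25)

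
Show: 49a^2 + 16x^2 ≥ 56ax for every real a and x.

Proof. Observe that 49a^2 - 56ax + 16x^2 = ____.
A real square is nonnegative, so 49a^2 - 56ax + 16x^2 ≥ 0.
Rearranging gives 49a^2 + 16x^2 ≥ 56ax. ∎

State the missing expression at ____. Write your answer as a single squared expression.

(7a - 4x)^2

49a^2 - 56ax + 16x^2 is a perfect-square trinomial: the outer terms are (7a)^2 and (4x)^2, and the cross term is -2·7a·4x.
So 49a^2 - 56ax + 16x^2 = (7a - 4x)^2 ≥ 0.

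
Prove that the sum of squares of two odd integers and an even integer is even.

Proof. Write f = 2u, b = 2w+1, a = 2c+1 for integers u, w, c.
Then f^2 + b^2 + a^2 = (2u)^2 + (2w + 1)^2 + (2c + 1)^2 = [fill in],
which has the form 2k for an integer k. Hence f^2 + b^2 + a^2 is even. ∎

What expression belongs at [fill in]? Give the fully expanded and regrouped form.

2(2c^2 + 2c + 2u^2 + 2w^2 + 2w + 1)

Expanding: (2u)^2 + (2w + 1)^2 + (2c + 1)^2 = 4c^2 + 4c + 4u^2 + 4w^2 + 4w + 2.
Every term is even; pulling out the factor of 2 gives 2(2c^2 + 2c + 2u^2 + 2w^2 + 2w + 1).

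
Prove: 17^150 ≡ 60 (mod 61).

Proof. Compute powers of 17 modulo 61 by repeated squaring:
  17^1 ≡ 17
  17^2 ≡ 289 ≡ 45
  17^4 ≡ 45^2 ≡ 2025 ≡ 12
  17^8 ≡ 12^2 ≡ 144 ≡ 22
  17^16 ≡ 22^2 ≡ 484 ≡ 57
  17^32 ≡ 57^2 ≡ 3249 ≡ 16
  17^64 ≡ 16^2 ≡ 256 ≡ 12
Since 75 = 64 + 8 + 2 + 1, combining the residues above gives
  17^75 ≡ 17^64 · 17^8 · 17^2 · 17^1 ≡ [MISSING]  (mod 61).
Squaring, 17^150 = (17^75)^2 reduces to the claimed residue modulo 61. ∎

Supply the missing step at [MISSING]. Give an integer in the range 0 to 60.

17^64 · 17^8 · 17^2 · 17^1 ≡ 12 · 22 · 45 · 17 = 201960.
201960 mod 61 = 50, so 17^75 ≡ 50 (mod 61).

50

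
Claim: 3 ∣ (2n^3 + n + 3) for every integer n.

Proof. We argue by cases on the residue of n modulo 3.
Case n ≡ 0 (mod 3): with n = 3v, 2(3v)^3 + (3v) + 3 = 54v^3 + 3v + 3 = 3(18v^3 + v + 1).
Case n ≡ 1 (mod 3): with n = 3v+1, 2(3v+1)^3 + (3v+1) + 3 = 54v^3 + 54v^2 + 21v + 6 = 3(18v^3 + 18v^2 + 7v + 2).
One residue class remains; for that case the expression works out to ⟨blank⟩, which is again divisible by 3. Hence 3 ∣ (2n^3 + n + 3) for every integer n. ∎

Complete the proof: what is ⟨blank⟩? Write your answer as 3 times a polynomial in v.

Only n ≡ 2 (mod 3) is unaccounted for. Put n = 3v+2:
2(3v+2)^3 + (3v+2) + 3 expands to 54v^3 + 108v^2 + 75v + 21,
and factoring out 3 leaves 3(18v^3 + 36v^2 + 25v + 7).

3(18v^3 + 36v^2 + 25v + 7)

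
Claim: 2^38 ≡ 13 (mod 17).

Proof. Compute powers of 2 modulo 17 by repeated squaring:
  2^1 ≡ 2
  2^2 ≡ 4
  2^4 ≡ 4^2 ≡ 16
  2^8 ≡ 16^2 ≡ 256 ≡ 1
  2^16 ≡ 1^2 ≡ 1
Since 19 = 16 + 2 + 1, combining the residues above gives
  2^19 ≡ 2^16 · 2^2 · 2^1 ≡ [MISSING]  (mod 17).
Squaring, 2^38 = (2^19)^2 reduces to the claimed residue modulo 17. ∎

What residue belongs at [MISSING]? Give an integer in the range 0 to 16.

Multiply the listed residues: 1 · 4 · 2 = 4 → 8.
Reducing modulo 17: 8 = 0·17 + 8, so 2^19 ≡ 8.

8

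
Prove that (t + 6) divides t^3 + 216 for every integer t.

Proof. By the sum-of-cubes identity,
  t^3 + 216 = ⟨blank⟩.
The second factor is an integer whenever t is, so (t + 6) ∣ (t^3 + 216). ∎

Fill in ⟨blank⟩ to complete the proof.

a^3 + b^3 = (a + b)(a^2 - ab + b^2). With a = t, b = 6:
t^3 + 216 = (t + 6)(t^2 - 6t + 36).

(t + 6)(t^2 - 6t + 36)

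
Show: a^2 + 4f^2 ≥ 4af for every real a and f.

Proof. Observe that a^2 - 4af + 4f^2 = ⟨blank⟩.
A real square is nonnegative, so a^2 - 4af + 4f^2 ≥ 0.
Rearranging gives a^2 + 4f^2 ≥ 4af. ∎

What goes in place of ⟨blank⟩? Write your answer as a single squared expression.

a^2 - 4af + 4f^2 is a perfect-square trinomial: the outer terms are (a)^2 and (2f)^2, and the cross term is -2·a·2f.
So a^2 - 4af + 4f^2 = (a - 2f)^2 ≥ 0.

(a - 2f)^2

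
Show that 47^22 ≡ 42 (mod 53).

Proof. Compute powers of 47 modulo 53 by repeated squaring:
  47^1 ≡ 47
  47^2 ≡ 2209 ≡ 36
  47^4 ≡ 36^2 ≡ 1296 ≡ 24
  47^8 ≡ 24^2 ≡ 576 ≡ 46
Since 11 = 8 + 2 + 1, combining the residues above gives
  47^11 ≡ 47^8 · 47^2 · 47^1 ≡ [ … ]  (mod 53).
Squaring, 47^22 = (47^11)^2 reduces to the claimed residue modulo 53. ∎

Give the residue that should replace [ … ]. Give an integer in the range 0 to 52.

47^8 · 47^2 · 47^1 ≡ 46 · 36 · 47 = 77832.
77832 mod 53 = 28, so 47^11 ≡ 28 (mod 53).

28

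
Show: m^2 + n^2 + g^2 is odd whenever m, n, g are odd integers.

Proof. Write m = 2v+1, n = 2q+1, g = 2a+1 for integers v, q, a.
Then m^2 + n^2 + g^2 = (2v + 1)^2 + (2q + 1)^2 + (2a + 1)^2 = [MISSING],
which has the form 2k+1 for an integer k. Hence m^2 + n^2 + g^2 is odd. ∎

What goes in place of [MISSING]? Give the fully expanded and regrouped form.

Expanding: (2v + 1)^2 + (2q + 1)^2 + (2a + 1)^2 = 4a^2 + 4a + 4q^2 + 4q + 4v^2 + 4v + 3.
Every term except the constant is even, so this is 2(2a^2 + 2a + 2q^2 + 2q + 2v^2 + 2v + 1) + 1,
and 2a^2 + 2a + 2q^2 + 2q + 2v^2 + 2v + 1 ∈ ℤ gives the required form.

2(2a^2 + 2a + 2q^2 + 2q + 2v^2 + 2v + 1) + 1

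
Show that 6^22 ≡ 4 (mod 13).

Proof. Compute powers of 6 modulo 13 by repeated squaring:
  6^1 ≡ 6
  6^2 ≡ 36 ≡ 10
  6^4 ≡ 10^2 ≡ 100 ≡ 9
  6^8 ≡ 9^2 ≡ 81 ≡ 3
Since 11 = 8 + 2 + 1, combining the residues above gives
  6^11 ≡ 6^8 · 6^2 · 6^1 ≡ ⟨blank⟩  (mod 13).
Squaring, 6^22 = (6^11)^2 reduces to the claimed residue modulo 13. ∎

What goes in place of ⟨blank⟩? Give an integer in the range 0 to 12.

11

6^8 · 6^2 · 6^1 ≡ 3 · 10 · 6 = 180.
180 mod 13 = 11, so 6^11 ≡ 11 (mod 13).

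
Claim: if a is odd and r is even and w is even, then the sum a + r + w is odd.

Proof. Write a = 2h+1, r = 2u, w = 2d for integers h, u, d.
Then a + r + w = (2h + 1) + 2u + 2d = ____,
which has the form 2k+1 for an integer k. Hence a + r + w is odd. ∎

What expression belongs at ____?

(2h + 1) + 2u + 2d = 2d + 2h + 2u + 1
= 2(d + h + u) + 1.
Since d + h + u is an integer, the sum is of the form 2k+1 for an integer k.

2(d + h + u) + 1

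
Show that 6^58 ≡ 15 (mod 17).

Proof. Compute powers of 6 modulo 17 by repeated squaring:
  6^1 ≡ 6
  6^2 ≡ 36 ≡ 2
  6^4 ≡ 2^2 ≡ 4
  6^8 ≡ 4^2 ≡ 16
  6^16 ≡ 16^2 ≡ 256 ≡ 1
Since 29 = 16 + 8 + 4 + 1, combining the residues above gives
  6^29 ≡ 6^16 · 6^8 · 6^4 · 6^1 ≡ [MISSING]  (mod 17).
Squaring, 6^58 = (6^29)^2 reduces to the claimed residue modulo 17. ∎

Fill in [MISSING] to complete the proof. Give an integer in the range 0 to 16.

Multiply the listed residues: 1 · 16 · 4 · 6 = 16 → 64 → 384.
Reducing modulo 17: 384 = 22·17 + 10, so 6^29 ≡ 10.

10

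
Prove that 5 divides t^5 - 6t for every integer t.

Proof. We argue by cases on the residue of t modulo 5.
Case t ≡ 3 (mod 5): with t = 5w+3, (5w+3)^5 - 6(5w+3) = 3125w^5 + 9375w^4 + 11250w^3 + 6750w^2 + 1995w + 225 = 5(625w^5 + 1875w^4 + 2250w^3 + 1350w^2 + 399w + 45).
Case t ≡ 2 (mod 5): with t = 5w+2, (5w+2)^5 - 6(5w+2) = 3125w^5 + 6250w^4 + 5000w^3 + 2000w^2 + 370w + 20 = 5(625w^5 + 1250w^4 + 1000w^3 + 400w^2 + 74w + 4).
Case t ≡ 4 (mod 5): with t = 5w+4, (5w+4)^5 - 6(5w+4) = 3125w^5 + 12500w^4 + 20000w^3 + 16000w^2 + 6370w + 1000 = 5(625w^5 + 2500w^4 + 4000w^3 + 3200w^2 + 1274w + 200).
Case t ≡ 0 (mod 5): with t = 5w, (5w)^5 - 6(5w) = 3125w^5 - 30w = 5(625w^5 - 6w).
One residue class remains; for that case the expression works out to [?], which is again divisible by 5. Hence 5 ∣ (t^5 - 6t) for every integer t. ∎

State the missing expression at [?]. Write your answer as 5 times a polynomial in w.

5(625w^5 + 625w^4 + 250w^3 + 50w^2 - w - 1)

Only t ≡ 1 (mod 5) is unaccounted for. Put t = 5w+1:
(5w+1)^5 - 6(5w+1) expands to 3125w^5 + 3125w^4 + 1250w^3 + 250w^2 - 5w - 5,
and factoring out 5 leaves 5(625w^5 + 625w^4 + 250w^3 + 50w^2 - w - 1).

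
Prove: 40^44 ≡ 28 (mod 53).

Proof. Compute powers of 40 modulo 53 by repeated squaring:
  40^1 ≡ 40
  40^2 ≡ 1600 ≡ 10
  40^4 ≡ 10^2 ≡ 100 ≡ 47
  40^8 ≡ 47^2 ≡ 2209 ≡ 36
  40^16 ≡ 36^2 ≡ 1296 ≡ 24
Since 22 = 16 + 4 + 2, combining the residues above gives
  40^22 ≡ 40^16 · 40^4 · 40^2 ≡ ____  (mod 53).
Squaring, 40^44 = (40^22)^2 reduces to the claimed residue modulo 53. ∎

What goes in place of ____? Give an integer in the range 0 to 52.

44

Multiply the listed residues: 24 · 47 · 10 = 1128 → 11280.
Reducing modulo 53: 11280 = 212·53 + 44, so 40^22 ≡ 44.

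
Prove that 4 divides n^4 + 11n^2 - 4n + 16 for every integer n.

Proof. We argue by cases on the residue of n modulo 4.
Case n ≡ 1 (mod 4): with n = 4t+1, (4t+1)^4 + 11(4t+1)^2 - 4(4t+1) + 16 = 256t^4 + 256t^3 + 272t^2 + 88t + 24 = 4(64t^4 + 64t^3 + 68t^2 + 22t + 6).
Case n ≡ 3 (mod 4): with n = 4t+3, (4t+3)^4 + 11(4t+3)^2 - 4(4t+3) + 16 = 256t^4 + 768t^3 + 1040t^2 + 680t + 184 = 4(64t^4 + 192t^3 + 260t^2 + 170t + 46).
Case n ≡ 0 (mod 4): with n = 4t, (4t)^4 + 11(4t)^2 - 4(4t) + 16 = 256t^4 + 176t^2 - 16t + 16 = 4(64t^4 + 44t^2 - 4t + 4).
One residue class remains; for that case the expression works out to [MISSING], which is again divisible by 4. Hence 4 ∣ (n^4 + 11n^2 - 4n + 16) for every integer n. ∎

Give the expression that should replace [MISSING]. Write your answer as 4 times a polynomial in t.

4(64t^4 + 128t^3 + 140t^2 + 72t + 17)

The residues treated are {1, 3, 0}, so the missing case is n ≡ 2 (mod 4); write n = 4t+2.
Then (4t+2)^4 + 11(4t+2)^2 - 4(4t+2) + 16 = 256t^4 + 512t^3 + 560t^2 + 288t + 68 = 4(64t^4 + 128t^3 + 140t^2 + 72t + 17).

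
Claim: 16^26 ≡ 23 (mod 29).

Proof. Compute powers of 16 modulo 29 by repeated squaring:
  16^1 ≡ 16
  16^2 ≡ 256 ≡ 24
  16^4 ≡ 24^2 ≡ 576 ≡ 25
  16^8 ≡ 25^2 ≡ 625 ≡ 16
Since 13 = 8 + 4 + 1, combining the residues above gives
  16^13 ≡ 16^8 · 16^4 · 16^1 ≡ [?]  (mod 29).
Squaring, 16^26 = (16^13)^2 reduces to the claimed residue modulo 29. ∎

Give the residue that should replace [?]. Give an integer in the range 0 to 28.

20

Multiply the listed residues: 16 · 25 · 16 = 400 → 6400.
Reducing modulo 29: 6400 = 220·29 + 20, so 16^13 ≡ 20.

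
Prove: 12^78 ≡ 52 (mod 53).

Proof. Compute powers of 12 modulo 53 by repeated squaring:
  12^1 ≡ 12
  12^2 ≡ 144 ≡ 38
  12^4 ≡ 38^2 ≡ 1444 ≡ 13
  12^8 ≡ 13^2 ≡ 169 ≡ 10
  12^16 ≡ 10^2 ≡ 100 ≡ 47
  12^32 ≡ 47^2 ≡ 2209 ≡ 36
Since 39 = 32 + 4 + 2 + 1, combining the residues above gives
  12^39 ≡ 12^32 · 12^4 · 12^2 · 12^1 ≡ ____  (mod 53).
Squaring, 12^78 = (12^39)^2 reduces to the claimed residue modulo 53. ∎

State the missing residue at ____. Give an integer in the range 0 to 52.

30

12^32 · 12^4 · 12^2 · 12^1 ≡ 36 · 13 · 38 · 12 = 213408.
213408 mod 53 = 30, so 12^39 ≡ 30 (mod 53).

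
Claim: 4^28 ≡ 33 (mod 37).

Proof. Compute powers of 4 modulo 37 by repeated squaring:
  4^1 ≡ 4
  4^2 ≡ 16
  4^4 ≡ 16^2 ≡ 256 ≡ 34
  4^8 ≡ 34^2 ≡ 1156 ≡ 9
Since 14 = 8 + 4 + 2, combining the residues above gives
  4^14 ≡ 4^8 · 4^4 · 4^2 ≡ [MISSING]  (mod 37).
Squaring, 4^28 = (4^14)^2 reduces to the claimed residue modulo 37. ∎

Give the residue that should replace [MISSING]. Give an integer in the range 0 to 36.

12

Multiply the listed residues: 9 · 34 · 16 = 306 → 4896.
Reducing modulo 37: 4896 = 132·37 + 12, so 4^14 ≡ 12.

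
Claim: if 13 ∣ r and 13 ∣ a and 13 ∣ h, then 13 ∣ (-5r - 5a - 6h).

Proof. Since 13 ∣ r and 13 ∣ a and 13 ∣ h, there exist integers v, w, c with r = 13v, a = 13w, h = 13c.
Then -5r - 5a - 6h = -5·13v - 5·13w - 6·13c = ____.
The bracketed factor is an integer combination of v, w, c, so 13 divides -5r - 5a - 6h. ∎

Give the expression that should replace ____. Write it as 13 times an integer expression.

13(-6c - 5v - 5w)

Pull the common 13 out of every term: -5·13v - 5·13w - 6·13c = 13(-6c - 5v - 5w).
-6c - 5v - 5w is an integer, which exhibits the divisibility.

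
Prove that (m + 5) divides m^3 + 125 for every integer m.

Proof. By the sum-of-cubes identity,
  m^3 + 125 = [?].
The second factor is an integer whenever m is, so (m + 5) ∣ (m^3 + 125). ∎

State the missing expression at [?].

a^3 + b^3 = (a + b)(a^2 - ab + b^2). With a = m, b = 5:
m^3 + 125 = (m + 5)(m^2 - 5m + 25).

(m + 5)(m^2 - 5m + 25)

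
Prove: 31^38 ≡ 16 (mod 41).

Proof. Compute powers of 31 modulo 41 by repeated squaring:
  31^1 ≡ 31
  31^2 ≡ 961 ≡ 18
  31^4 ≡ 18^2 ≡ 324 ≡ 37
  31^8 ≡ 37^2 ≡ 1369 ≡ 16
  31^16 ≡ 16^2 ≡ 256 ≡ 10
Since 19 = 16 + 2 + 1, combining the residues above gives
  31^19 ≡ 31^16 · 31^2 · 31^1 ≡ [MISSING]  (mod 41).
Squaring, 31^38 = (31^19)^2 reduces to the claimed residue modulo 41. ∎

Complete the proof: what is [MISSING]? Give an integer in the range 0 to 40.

31^16 · 31^2 · 31^1 ≡ 10 · 18 · 31 = 5580.
5580 mod 41 = 4, so 31^19 ≡ 4 (mod 41).

4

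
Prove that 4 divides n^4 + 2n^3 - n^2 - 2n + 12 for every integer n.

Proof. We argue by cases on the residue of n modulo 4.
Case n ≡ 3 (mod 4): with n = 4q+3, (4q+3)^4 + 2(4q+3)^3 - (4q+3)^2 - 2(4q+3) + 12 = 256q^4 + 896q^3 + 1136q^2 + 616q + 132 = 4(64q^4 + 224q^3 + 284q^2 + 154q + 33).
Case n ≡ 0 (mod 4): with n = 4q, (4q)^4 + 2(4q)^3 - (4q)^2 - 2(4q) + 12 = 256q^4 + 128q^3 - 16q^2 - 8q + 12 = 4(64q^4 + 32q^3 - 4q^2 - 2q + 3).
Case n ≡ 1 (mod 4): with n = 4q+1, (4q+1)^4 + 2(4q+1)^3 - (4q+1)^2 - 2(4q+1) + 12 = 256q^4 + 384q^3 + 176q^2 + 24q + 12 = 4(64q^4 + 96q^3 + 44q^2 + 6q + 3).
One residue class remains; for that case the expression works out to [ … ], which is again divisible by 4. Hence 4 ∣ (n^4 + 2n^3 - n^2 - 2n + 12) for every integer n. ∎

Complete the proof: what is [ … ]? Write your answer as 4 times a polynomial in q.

4(64q^4 + 160q^3 + 140q^2 + 50q + 9)

Only n ≡ 2 (mod 4) is unaccounted for. Put n = 4q+2:
(4q+2)^4 + 2(4q+2)^3 - (4q+2)^2 - 2(4q+2) + 12 expands to 256q^4 + 640q^3 + 560q^2 + 200q + 36,
and factoring out 4 leaves 4(64q^4 + 160q^3 + 140q^2 + 50q + 9).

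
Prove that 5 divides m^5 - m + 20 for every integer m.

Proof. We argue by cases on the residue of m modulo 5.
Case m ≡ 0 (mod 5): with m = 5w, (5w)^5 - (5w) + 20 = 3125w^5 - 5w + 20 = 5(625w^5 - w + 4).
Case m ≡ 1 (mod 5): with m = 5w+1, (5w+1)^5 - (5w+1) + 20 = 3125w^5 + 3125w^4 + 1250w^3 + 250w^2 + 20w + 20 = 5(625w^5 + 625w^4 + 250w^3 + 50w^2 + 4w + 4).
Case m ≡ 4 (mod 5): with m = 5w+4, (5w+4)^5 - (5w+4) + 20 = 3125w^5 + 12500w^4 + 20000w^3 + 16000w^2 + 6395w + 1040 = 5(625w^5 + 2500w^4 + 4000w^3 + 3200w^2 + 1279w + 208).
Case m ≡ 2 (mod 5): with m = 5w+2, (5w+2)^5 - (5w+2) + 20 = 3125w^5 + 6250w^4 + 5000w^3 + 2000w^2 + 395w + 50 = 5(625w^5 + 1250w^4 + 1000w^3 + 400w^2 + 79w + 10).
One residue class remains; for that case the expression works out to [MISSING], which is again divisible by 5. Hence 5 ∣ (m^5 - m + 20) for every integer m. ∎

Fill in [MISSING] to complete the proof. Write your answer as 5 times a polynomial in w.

5(625w^5 + 1875w^4 + 2250w^3 + 1350w^2 + 404w + 52)

Only m ≡ 3 (mod 5) is unaccounted for. Put m = 5w+3:
(5w+3)^5 - (5w+3) + 20 expands to 3125w^5 + 9375w^4 + 11250w^3 + 6750w^2 + 2020w + 260,
and factoring out 5 leaves 5(625w^5 + 1875w^4 + 2250w^3 + 1350w^2 + 404w + 52).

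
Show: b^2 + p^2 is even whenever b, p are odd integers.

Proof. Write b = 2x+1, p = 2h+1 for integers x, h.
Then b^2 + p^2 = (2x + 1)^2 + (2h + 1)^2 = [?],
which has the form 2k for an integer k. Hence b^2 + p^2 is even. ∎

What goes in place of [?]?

2(2h^2 + 2h + 2x^2 + 2x + 1)

(2x + 1)^2 + (2h + 1)^2 = 4h^2 + 4h + 4x^2 + 4x + 2
= 2(2h^2 + 2h + 2x^2 + 2x + 1).
Since 2h^2 + 2h + 2x^2 + 2x + 1 is an integer, the sum of squares is of the form 2k for an integer k.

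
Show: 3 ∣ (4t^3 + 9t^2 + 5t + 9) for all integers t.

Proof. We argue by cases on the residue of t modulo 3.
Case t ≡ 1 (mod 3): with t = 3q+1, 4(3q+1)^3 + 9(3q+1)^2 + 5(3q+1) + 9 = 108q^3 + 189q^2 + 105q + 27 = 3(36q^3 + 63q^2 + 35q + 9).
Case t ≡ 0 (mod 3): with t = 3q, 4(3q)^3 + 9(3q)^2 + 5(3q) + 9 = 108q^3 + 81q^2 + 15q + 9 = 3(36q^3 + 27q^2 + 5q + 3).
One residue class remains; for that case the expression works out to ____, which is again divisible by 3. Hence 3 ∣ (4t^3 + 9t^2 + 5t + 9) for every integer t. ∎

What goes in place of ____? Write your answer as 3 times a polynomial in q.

3(36q^3 + 99q^2 + 89q + 29)

Only t ≡ 2 (mod 3) is unaccounted for. Put t = 3q+2:
4(3q+2)^3 + 9(3q+2)^2 + 5(3q+2) + 9 expands to 108q^3 + 297q^2 + 267q + 87,
and factoring out 3 leaves 3(36q^3 + 99q^2 + 89q + 29).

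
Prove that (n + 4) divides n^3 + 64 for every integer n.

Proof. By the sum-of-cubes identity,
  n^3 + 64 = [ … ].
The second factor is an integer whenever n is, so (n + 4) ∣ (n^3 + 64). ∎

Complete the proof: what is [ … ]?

Polynomial division of n^3 + 64 by n + 4 leaves remainder 0 and quotient n^2 - 4n + 16.
Hence n^3 + 64 = (n + 4)(n^2 - 4n + 16).

(n + 4)(n^2 - 4n + 16)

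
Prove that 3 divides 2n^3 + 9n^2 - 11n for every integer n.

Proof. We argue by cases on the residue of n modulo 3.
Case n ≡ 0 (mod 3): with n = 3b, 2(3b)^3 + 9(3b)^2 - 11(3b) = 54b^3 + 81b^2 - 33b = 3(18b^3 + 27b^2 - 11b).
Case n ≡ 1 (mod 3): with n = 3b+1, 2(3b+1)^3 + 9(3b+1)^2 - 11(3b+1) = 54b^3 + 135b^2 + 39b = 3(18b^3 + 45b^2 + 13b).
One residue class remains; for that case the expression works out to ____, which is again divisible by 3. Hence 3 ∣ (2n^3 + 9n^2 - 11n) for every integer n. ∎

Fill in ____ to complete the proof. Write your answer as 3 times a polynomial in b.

3(18b^3 + 63b^2 + 49b + 10)

Only n ≡ 2 (mod 3) is unaccounted for. Put n = 3b+2:
2(3b+2)^3 + 9(3b+2)^2 - 11(3b+2) expands to 54b^3 + 189b^2 + 147b + 30,
and factoring out 3 leaves 3(18b^3 + 63b^2 + 49b + 10).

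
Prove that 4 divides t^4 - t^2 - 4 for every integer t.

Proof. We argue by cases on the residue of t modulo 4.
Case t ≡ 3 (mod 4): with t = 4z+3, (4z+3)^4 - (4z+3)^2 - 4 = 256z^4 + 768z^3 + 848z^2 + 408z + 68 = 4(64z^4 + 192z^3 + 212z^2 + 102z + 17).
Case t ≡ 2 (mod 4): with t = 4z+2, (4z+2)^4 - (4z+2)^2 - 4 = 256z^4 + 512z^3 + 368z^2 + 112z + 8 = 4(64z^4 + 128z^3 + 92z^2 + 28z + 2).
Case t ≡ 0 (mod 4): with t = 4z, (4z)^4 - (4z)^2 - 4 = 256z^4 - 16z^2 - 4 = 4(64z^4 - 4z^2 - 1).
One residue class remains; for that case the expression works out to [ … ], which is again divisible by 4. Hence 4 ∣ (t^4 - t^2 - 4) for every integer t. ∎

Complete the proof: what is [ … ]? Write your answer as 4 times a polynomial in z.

4(64z^4 + 64z^3 + 20z^2 + 2z - 1)

Only t ≡ 1 (mod 4) is unaccounted for. Put t = 4z+1:
(4z+1)^4 - (4z+1)^2 - 4 expands to 256z^4 + 256z^3 + 80z^2 + 8z - 4,
and factoring out 4 leaves 4(64z^4 + 64z^3 + 20z^2 + 2z - 1).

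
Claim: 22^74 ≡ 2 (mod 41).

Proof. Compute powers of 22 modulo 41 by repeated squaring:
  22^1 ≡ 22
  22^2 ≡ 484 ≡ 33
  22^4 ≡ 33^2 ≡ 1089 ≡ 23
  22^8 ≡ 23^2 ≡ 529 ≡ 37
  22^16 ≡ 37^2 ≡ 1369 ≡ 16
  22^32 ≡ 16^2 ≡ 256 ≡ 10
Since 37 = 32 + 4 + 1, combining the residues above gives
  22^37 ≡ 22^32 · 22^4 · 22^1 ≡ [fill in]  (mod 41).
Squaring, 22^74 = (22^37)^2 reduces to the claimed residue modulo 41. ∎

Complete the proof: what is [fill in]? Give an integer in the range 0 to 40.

Multiply the listed residues: 10 · 23 · 22 = 230 → 5060.
Reducing modulo 41: 5060 = 123·41 + 17, so 22^37 ≡ 17.

17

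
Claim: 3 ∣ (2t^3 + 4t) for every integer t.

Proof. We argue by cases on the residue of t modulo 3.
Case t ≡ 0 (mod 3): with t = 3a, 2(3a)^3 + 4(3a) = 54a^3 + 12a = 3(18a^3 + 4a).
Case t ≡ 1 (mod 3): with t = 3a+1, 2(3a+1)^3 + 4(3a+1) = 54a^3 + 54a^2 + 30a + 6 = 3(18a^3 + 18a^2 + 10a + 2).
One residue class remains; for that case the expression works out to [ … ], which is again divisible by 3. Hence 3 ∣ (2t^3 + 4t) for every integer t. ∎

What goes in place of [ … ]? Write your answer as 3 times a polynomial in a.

3(18a^3 + 36a^2 + 28a + 8)

The residues treated are {0, 1}, so the missing case is t ≡ 2 (mod 3); write t = 3a+2.
Then 2(3a+2)^3 + 4(3a+2) = 54a^3 + 108a^2 + 84a + 24 = 3(18a^3 + 36a^2 + 28a + 8).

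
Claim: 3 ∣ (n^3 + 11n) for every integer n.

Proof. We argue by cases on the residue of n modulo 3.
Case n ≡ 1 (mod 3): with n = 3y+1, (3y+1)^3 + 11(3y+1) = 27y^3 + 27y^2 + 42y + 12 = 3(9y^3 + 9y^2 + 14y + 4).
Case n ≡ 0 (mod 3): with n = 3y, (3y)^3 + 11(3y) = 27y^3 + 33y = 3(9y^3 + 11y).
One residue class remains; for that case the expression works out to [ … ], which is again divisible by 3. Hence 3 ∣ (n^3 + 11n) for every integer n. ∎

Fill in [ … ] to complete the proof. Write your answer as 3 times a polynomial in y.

3(9y^3 + 18y^2 + 23y + 10)

Only n ≡ 2 (mod 3) is unaccounted for. Put n = 3y+2:
(3y+2)^3 + 11(3y+2) expands to 27y^3 + 54y^2 + 69y + 30,
and factoring out 3 leaves 3(9y^3 + 18y^2 + 23y + 10).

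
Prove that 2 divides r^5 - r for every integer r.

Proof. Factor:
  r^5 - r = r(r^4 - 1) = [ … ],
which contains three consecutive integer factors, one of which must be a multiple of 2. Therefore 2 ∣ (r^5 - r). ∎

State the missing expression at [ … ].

(r - 1)r(r + 1)(r^2 + 1)

r^4 - 1 = (r^2 - 1)(r^2 + 1), and r^2 - 1 = (r-1)(r+1).
So r(r^4 - 1) = (r - 1)r(r + 1)(r^2 + 1).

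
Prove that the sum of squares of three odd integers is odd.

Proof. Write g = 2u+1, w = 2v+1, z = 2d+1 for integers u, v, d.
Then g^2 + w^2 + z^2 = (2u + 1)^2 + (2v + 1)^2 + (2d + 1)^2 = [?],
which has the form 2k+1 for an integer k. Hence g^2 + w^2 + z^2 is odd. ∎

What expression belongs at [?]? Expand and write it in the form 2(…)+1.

Expanding: (2u + 1)^2 + (2v + 1)^2 + (2d + 1)^2 = 4d^2 + 4d + 4u^2 + 4u + 4v^2 + 4v + 3.
Every term except the constant is even, so this is 2(2d^2 + 2d + 2u^2 + 2u + 2v^2 + 2v + 1) + 1,
and 2d^2 + 2d + 2u^2 + 2u + 2v^2 + 2v + 1 ∈ ℤ gives the required form.

2(2d^2 + 2d + 2u^2 + 2u + 2v^2 + 2v + 1) + 1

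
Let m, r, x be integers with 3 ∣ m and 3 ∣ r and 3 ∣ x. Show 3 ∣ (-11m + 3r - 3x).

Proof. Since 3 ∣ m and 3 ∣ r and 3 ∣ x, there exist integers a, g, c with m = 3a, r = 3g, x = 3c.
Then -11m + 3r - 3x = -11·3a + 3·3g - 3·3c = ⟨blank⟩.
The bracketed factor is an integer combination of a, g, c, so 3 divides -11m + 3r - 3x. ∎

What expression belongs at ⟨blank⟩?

3(-11a - 3c + 3g)

Pull the common 3 out of every term: -11·3a + 3·3g - 3·3c = 3(-11a - 3c + 3g).
-11a - 3c + 3g is an integer, which exhibits the divisibility.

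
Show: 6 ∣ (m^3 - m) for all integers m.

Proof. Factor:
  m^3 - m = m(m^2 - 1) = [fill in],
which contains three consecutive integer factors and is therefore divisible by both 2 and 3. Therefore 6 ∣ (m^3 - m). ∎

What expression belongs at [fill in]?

m(m^2 - 1) = m(m - 1)(m + 1) = (m - 1)m(m + 1).
These three factors are consecutive integers, so their product is divisible by 6.

(m - 1)m(m + 1)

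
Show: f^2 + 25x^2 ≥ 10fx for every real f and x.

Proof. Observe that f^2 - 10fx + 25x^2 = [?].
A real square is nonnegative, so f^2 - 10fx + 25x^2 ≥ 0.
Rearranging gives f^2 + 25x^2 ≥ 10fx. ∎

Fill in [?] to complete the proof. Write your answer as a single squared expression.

(f - 5x)^2

f^2 - 10fx + 25x^2 is a perfect-square trinomial: the outer terms are (f)^2 and (5x)^2, and the cross term is -2·f·5x.
So f^2 - 10fx + 25x^2 = (f - 5x)^2 ≥ 0.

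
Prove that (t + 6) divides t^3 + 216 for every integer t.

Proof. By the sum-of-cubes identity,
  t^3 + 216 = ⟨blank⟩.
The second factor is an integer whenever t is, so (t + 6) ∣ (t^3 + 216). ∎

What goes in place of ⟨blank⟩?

(t + 6)(t^2 - 6t + 36)

a^3 + b^3 = (a + b)(a^2 - ab + b^2). With a = t, b = 6:
t^3 + 216 = (t + 6)(t^2 - 6t + 36).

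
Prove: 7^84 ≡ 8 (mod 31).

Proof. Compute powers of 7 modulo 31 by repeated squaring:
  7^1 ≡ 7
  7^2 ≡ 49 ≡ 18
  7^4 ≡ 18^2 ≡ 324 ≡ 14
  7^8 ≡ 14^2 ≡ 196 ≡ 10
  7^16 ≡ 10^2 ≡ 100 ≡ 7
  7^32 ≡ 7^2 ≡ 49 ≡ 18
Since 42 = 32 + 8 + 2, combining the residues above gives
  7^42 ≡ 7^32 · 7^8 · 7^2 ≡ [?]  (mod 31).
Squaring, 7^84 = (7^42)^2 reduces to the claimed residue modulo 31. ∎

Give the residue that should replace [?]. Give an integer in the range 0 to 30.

16

7^32 · 7^8 · 7^2 ≡ 18 · 10 · 18 = 3240.
3240 mod 31 = 16, so 7^42 ≡ 16 (mod 31).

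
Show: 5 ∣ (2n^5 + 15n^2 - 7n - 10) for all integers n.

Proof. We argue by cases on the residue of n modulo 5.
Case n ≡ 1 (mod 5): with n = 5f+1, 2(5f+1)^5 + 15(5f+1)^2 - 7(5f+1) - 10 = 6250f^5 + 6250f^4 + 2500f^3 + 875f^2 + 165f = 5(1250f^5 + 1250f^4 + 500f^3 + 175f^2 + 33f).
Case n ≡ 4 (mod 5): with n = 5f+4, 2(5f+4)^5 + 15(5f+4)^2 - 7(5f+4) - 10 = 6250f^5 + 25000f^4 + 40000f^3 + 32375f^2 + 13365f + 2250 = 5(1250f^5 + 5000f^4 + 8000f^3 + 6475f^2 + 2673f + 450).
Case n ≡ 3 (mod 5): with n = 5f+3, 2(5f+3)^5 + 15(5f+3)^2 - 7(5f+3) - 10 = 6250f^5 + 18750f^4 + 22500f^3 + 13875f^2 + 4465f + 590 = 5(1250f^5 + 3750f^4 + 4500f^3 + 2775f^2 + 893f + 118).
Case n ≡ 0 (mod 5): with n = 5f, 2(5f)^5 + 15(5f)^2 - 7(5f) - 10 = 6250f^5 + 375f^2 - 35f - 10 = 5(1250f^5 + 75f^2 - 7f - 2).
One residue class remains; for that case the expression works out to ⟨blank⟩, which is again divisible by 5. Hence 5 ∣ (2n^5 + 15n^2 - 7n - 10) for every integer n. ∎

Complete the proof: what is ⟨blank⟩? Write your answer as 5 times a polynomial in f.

The residues treated are {1, 4, 3, 0}, so the missing case is n ≡ 2 (mod 5); write n = 5f+2.
Then 2(5f+2)^5 + 15(5f+2)^2 - 7(5f+2) - 10 = 6250f^5 + 12500f^4 + 10000f^3 + 4375f^2 + 1065f + 100 = 5(1250f^5 + 2500f^4 + 2000f^3 + 875f^2 + 213f + 20).

5(1250f^5 + 2500f^4 + 2000f^3 + 875f^2 + 213f + 20)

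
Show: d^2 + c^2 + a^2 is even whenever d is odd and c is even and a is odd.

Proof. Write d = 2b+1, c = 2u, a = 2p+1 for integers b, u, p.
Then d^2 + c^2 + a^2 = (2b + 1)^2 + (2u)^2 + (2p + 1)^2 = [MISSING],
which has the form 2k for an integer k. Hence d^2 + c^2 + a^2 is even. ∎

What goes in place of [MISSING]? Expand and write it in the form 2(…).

Expanding: (2b + 1)^2 + (2u)^2 + (2p + 1)^2 = 4b^2 + 4b + 4p^2 + 4p + 4u^2 + 2.
Every term is even; pulling out the factor of 2 gives 2(2b^2 + 2b + 2p^2 + 2p + 2u^2 + 1).

2(2b^2 + 2b + 2p^2 + 2p + 2u^2 + 1)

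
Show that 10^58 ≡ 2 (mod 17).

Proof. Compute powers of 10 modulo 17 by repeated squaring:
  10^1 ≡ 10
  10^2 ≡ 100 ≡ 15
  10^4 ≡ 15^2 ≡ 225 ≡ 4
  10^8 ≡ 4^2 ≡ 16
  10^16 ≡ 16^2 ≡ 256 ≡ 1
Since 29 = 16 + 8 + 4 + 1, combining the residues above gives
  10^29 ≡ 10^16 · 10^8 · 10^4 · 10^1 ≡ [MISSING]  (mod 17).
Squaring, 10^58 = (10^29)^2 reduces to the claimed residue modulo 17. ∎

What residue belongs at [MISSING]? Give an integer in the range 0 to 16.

Multiply the listed residues: 1 · 16 · 4 · 10 = 16 → 64 → 640.
Reducing modulo 17: 640 = 37·17 + 11, so 10^29 ≡ 11.

11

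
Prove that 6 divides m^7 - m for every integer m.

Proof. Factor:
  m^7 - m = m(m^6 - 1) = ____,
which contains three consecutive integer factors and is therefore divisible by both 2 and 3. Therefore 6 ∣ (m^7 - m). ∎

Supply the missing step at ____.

m^6 - 1 = (m^2 - 1)(m^4 + m^2 + 1), and m^2 - 1 = (m-1)(m+1).
So m(m^6 - 1) = (m - 1)m(m + 1)(m^4 + m^2 + 1).

(m - 1)m(m + 1)(m^4 + m^2 + 1)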